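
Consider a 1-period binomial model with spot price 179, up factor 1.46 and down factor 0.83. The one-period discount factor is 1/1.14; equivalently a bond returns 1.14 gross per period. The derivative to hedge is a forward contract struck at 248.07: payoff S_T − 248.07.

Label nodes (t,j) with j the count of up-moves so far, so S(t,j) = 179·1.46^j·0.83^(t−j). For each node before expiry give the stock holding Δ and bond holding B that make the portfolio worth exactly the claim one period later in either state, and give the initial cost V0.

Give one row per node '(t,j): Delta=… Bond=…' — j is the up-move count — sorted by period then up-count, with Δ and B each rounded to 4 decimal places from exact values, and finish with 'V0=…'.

The replicating-portfolio and risk-neutral prices coincide; use p* = (1.14−0.83)/(1.46−0.83) = 0.4921 for the latter.
Terminal payoffs: V(1,0)=-99.5000, V(1,1)=13.2700
(0,0): S=179.0000. Δ = (V_up−V_dn)/(S_up−S_dn) = (13.2700−-99.5000)/(261.3400−148.5700) = 1.0000. V = [p*·13.2700 + (1−p*)·-99.5000]/1.14 = -38.6053. B = V − Δ·S = -217.6053.
Check: Δ(0,0)·S0 + B(0,0) = -38.6053 = V0.

(0,0): Delta=1.0000 Bond=-217.6053
V0=-38.6053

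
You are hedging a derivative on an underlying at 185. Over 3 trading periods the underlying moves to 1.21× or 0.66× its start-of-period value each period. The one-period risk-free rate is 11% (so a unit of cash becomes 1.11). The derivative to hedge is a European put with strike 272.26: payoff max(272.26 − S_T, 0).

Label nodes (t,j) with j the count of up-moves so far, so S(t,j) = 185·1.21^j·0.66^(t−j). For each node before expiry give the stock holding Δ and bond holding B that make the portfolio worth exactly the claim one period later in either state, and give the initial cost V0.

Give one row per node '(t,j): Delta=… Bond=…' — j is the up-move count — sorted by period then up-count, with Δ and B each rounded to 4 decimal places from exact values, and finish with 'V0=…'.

Under the risk-neutral measure, an up-move has probability p* = (R−d)/(u−d) = 0.8182 and values discount at R = 1.11.
Payoff layer (t=3): V(3,0)=219.0732, V(3,1)=174.7509, V(3,2)=93.4934, V(3,3)=0.0000
Node (2,0) S=80.5860: V=(p*·174.7509+(1−p*)·219.0732)/1.11=164.6933; Δ=(174.7509−219.0732)/(97.5091−53.1868)=-1.0000; B=V−Δ·S=245.2793
Node (2,1) S=147.7410: V=(p*·93.4934+(1−p*)·174.7509)/1.11=97.5383; Δ=(93.4934−174.7509)/(178.7666−97.5091)=-1.0000; B=V−Δ·S=245.2793
Node (2,2) S=270.8585: V=(p*·0.0000+(1−p*)·93.4934)/1.11=15.3142; Δ=(0.0000−93.4934)/(327.7388−178.7666)=-0.6276; B=V−Δ·S=185.3022
Node (1,0) S=122.1000: V=(p*·97.5383+(1−p*)·164.6933)/1.11=98.8723; Δ=(97.5383−164.6933)/(147.7410−80.5860)=-1.0000; B=V−Δ·S=220.9723
Node (1,1) S=223.8500: V=(p*·15.3142+(1−p*)·97.5383)/1.11=27.2649; Δ=(15.3142−97.5383)/(270.8585−147.7410)=-0.6679; B=V−Δ·S=176.7632
Node (0,0) S=185.0000: V=(p*·27.2649+(1−p*)·98.8723)/1.11=36.2923; Δ=(27.2649−98.8723)/(223.8500−122.1000)=-0.7038; B=V−Δ·S=166.4876
The time-0 hedge costs 36.2923, which is the no-arbitrage price.

(0,0): Delta=-0.7038 Bond=166.4876
(1,0): Delta=-1.0000 Bond=220.9723
(1,1): Delta=-0.6679 Bond=176.7632
(2,0): Delta=-1.0000 Bond=245.2793
(2,1): Delta=-1.0000 Bond=245.2793
(2,2): Delta=-0.6276 Bond=185.3022
V0=36.2923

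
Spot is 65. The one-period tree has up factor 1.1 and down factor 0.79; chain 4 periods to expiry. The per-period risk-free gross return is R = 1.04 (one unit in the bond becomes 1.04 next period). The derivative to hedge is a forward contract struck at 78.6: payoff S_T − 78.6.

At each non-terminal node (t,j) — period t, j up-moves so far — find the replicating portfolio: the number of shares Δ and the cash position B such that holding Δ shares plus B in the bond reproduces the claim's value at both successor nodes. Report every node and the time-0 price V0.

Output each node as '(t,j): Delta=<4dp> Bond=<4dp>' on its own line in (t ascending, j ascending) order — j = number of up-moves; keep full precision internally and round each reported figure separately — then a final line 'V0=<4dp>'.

The replicating-portfolio and risk-neutral prices coincide; use p* = (1.04−0.79)/(1.1−0.79) = 0.8065 for the latter.
Payoff layer (t=4): V(4,0)=-53.2824, V(4,1)=-43.3477, V(4,2)=-29.5145, V(4,3)=-10.2531, V(4,4)=16.5665
Node (3,0) S=32.0475: V=(p*·-43.3477+(1−p*)·-53.2824)/1.04=-43.5294; Δ=(-43.3477−-53.2824)/(35.2523−25.3176)=1.0000; B=V−Δ·S=-75.5769
Node (3,1) S=44.6232: V=(p*·-29.5145+(1−p*)·-43.3477)/1.04=-30.9538; Δ=(-29.5145−-43.3477)/(49.0855−35.2523)=1.0000; B=V−Δ·S=-75.5769
Node (3,2) S=62.1335: V=(p*·-10.2531+(1−p*)·-29.5145)/1.04=-13.4434; Δ=(-10.2531−-29.5145)/(68.3469−49.0855)=1.0000; B=V−Δ·S=-75.5769
Node (3,3) S=86.5150: V=(p*·16.5665+(1−p*)·-10.2531)/1.04=10.9381; Δ=(16.5665−-10.2531)/(95.1665−68.3469)=1.0000; B=V−Δ·S=-75.5769
Node (2,0) S=40.5665: V=(p*·-30.9538+(1−p*)·-43.5294)/1.04=-32.1036; Δ=(-30.9538−-43.5294)/(44.6232−32.0475)=1.0000; B=V−Δ·S=-72.6701
Node (2,1) S=56.4850: V=(p*·-13.4434+(1−p*)·-30.9538)/1.04=-16.1851; Δ=(-13.4434−-30.9538)/(62.1335−44.6232)=1.0000; B=V−Δ·S=-72.6701
Node (2,2) S=78.6500: V=(p*·10.9381+(1−p*)·-13.4434)/1.04=5.9799; Δ=(10.9381−-13.4434)/(86.5150−62.1335)=1.0000; B=V−Δ·S=-72.6701
Node (1,0) S=51.3500: V=(p*·-16.1851+(1−p*)·-32.1036)/1.04=-18.5251; Δ=(-16.1851−-32.1036)/(56.4850−40.5665)=1.0000; B=V−Δ·S=-69.8751
Node (1,1) S=71.5000: V=(p*·5.9799+(1−p*)·-16.1851)/1.04=1.6249; Δ=(5.9799−-16.1851)/(78.6500−56.4850)=1.0000; B=V−Δ·S=-69.8751
Node (0,0) S=65.0000: V=(p*·1.6249+(1−p*)·-18.5251)/1.04=-2.1876; Δ=(1.6249−-18.5251)/(71.5000−51.3500)=1.0000; B=V−Δ·S=-67.1876
Self-financing check: at every node Δ·S+B equals the discounted successor values.

(0,0): Delta=1.0000 Bond=-67.1876
(1,0): Delta=1.0000 Bond=-69.8751
(1,1): Delta=1.0000 Bond=-69.8751
(2,0): Delta=1.0000 Bond=-72.6701
(2,1): Delta=1.0000 Bond=-72.6701
(2,2): Delta=1.0000 Bond=-72.6701
(3,0): Delta=1.0000 Bond=-75.5769
(3,1): Delta=1.0000 Bond=-75.5769
(3,2): Delta=1.0000 Bond=-75.5769
(3,3): Delta=1.0000 Bond=-75.5769
V0=-2.1876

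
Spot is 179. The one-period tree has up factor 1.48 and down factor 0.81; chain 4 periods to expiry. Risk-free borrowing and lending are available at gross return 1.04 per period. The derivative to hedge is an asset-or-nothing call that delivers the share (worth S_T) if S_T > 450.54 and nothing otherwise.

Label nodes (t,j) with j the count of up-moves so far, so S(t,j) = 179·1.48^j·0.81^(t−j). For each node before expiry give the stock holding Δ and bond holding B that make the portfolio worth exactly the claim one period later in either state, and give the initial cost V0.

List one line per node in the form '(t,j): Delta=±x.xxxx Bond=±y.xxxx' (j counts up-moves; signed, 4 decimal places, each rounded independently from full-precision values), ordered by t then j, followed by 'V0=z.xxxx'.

No-arbitrage ⇒ martingale measure with p* = (R−d)/(u−d) = 0.3433.
Payoff layer (t=4): V(4,0)=0.0000, V(4,1)=0.0000, V(4,2)=0.0000, V(4,3)=470.0274, V(4,4)=858.8155
Node (3,0) S=95.1279: V=(p*·0.0000+(1−p*)·0.0000)/1.04=0.0000; Δ=(0.0000−0.0000)/(140.7893−77.0536)=0.0000; B=V−Δ·S=0.0000
Node (3,1) S=173.8140: V=(p*·0.0000+(1−p*)·0.0000)/1.04=0.0000; Δ=(0.0000−0.0000)/(257.2447−140.7893)=0.0000; B=V−Δ·S=0.0000
Node (3,2) S=317.5861: V=(p*·470.0274+(1−p*)·0.0000)/1.04=155.1468; Δ=(470.0274−0.0000)/(470.0274−257.2447)=2.2090; B=V−Δ·S=-546.3866
Node (3,3) S=580.2808: V=(p*·858.8155+(1−p*)·470.0274)/1.04=580.2808; Δ=(858.8155−470.0274)/(858.8155−470.0274)=1.0000; B=V−Δ·S=0.0000
Node (2,0) S=117.4419: V=(p*·0.0000+(1−p*)·0.0000)/1.04=0.0000; Δ=(0.0000−0.0000)/(173.8140−95.1279)=0.0000; B=V−Δ·S=0.0000
Node (2,1) S=214.5852: V=(p*·155.1468+(1−p*)·0.0000)/1.04=51.2109; Δ=(155.1468−0.0000)/(317.5861−173.8140)=1.0791; B=V−Δ·S=-180.3515
Node (2,2) S=392.0816: V=(p*·580.2808+(1−p*)·155.1468)/1.04=289.5080; Δ=(580.2808−155.1468)/(580.2808−317.5861)=1.6184; B=V−Δ·S=-345.0203
Node (1,0) S=144.9900: V=(p*·51.2109+(1−p*)·0.0000)/1.04=16.9037; Δ=(51.2109−0.0000)/(214.5852−117.4419)=0.5272; B=V−Δ·S=-59.5305
Node (1,1) S=264.9200: V=(p*·289.5080+(1−p*)·51.2109)/1.04=127.8985; Δ=(289.5080−51.2109)/(392.0816−214.5852)=1.3425; B=V−Δ·S=-227.7688
Node (0,0) S=179.0000: V=(p*·127.8985+(1−p*)·16.9037)/1.04=52.8908; Δ=(127.8985−16.9037)/(264.9200−144.9900)=0.9255; B=V−Δ·S=-112.7730
Check: Δ(0,0)·S0 + B(0,0) = 52.8908 = V0.

(0,0): Delta=0.9255 Bond=-112.7730
(1,0): Delta=0.5272 Bond=-59.5305
(1,1): Delta=1.3425 Bond=-227.7688
(2,0): Delta=0.0000 Bond=0.0000
(2,1): Delta=1.0791 Bond=-180.3515
(2,2): Delta=1.6184 Bond=-345.0203
(3,0): Delta=0.0000 Bond=0.0000
(3,1): Delta=0.0000 Bond=0.0000
(3,2): Delta=2.2090 Bond=-546.3866
(3,3): Delta=1.0000 Bond=0.0000
V0=52.8908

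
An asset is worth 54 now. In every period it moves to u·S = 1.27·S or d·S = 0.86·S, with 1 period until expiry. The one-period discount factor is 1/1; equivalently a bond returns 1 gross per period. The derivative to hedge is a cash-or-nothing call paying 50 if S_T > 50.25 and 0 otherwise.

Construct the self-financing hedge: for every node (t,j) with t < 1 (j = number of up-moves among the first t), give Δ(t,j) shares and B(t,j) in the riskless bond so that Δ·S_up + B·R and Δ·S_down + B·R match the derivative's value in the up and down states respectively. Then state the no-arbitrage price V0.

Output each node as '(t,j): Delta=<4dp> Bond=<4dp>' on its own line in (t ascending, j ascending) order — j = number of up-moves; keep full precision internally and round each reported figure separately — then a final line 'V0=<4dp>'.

(0,0): Delta=2.2584 Bond=-104.8780
V0=17.0732

No-arbitrage ⇒ martingale measure with p* = (R−d)/(u−d) = 0.3415.
Terminal payoffs: V(1,0)=0.0000, V(1,1)=50.0000
(0,0): S=54.0000. Δ = (V_up−V_dn)/(S_up−S_dn) = (50.0000−0.0000)/(68.5800−46.4400) = 2.2584. V = [p*·50.0000 + (1−p*)·0.0000]/1 = 17.0732. B = V − Δ·S = -104.8780.
Each (Δ,B) replicates both successor values, so the strategy is self-financing and V0 is arbitrage-free.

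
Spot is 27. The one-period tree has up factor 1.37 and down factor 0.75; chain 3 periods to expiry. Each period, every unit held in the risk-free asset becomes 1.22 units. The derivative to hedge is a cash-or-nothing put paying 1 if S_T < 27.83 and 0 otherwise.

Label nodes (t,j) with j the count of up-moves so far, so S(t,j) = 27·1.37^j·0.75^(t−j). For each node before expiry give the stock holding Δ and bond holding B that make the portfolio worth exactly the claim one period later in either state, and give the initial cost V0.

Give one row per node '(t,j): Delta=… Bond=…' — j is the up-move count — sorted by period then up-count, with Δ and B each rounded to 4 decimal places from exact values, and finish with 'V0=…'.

No-arbitrage ⇒ martingale measure with p* = (R−d)/(u−d) = 0.7581.
Payoff layer (t=3): V(3,0)=1.0000, V(3,1)=1.0000, V(3,2)=0.0000, V(3,3)=0.0000
(2,0): S=15.1875. Δ = (V_up−V_dn)/(S_up−S_dn) = (1.0000−1.0000)/(20.8069−11.3906) = 0.0000. V = [p*·1.0000 + (1−p*)·1.0000]/1.22 = 0.8197. B = V − Δ·S = 0.8197.
(2,1): S=27.7425. Δ = (V_up−V_dn)/(S_up−S_dn) = (0.0000−1.0000)/(38.0072−20.8069) = -0.0581. V = [p*·0.0000 + (1−p*)·1.0000]/1.22 = 0.1983. B = V − Δ·S = 1.8112.
(2,2): S=50.6763. Δ = (V_up−V_dn)/(S_up−S_dn) = (0.0000−0.0000)/(69.4265−38.0072) = 0.0000. V = [p*·0.0000 + (1−p*)·0.0000]/1.22 = 0.0000. B = V − Δ·S = 0.0000.
(1,0): S=20.2500. Δ = (V_up−V_dn)/(S_up−S_dn) = (0.1983−0.8197)/(27.7425−15.1875) = -0.0495. V = [p*·0.1983 + (1−p*)·0.8197]/1.22 = 0.2858. B = V − Δ·S = 1.2880.
(1,1): S=36.9900. Δ = (V_up−V_dn)/(S_up−S_dn) = (0.0000−0.1983)/(50.6763−27.7425) = -0.0086. V = [p*·0.0000 + (1−p*)·0.1983]/1.22 = 0.0393. B = V − Δ·S = 0.3592.
(0,0): S=27.0000. Δ = (V_up−V_dn)/(S_up−S_dn) = (0.0393−0.2858)/(36.9900−20.2500) = -0.0147. V = [p*·0.0393 + (1−p*)·0.2858]/1.22 = 0.0811. B = V − Δ·S = 0.4786.
The time-0 hedge costs 0.0811, which is the no-arbitrage price.

(0,0): Delta=-0.0147 Bond=0.4786
(1,0): Delta=-0.0495 Bond=1.2880
(1,1): Delta=-0.0086 Bond=0.3592
(2,0): Delta=0.0000 Bond=0.8197
(2,1): Delta=-0.0581 Bond=1.8112
(2,2): Delta=0.0000 Bond=0.0000
V0=0.0811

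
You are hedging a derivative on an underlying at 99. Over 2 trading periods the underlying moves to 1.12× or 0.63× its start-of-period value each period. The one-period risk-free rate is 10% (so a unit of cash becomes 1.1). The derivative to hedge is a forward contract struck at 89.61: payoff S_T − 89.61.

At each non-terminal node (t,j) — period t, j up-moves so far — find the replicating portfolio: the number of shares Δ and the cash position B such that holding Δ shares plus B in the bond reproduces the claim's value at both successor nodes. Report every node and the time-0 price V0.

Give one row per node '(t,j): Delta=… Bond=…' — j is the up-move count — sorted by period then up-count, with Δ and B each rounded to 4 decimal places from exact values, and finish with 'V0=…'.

Risk-neutral probability p* = (R−d)/(u−d) = (1.1−0.63)/(1.12−0.63) = 0.9592.
Terminal payoffs: V(2,0)=-50.3169, V(2,1)=-19.7556, V(2,2)=34.5756
Node (1,0) S=62.3700: V=(p*·-19.7556+(1−p*)·-50.3169)/1.1=-19.0936; Δ=(-19.7556−-50.3169)/(69.8544−39.2931)=1.0000; B=V−Δ·S=-81.4636
Node (1,1) S=110.8800: V=(p*·34.5756+(1−p*)·-19.7556)/1.1=29.4164; Δ=(34.5756−-19.7556)/(124.1856−69.8544)=1.0000; B=V−Δ·S=-81.4636
Node (0,0) S=99.0000: V=(p*·29.4164+(1−p*)·-19.0936)/1.1=24.9421; Δ=(29.4164−-19.0936)/(110.8800−62.3700)=1.0000; B=V−Δ·S=-74.0579
Root portfolio cost Δ·99+B reproduces V0=24.9421.

(0,0): Delta=1.0000 Bond=-74.0579
(1,0): Delta=1.0000 Bond=-81.4636
(1,1): Delta=1.0000 Bond=-81.4636
V0=24.9421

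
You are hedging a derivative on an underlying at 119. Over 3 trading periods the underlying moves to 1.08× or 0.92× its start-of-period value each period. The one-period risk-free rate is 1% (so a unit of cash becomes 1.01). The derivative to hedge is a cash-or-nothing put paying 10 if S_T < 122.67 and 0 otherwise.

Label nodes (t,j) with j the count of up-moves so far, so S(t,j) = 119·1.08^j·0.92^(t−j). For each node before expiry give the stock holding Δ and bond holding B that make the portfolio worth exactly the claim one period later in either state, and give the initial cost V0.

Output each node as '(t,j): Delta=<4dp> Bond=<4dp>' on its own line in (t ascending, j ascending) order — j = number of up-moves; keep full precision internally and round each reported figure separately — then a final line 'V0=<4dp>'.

Since d<R<u, set p* = (R−d)/(u−d) = 0.5625; price each node as the discounted p*-expectation of its children.
Terminal payoffs: V(3,0)=10.0000, V(3,1)=10.0000, V(3,2)=0.0000, V(3,3)=0.0000
  t=2,j=0: stock 100.7216 → up 108.7793 (V=10.0000), down 92.6639 (V=10.0000). Price 9.9010; hedge Δ=0.0000, bond B=9.9010.
  t=2,j=1: stock 118.2384 → up 127.6975 (V=0.0000), down 108.7793 (V=10.0000). Price 4.3317; hedge Δ=-0.5286, bond B=66.8317.
  t=2,j=2: stock 138.8016 → up 149.9057 (V=0.0000), down 127.6975 (V=0.0000). Price 0.0000; hedge Δ=0.0000, bond B=0.0000.
  t=1,j=0: stock 109.4800 → up 118.2384 (V=4.3317), down 100.7216 (V=9.9010). Price 6.7012; hedge Δ=-0.3179, bond B=41.5094.
  t=1,j=1: stock 128.5200 → up 138.8016 (V=0.0000), down 118.2384 (V=4.3317). Price 1.8763; hedge Δ=-0.2107, bond B=28.9494.
  t=0,j=0: stock 119.0000 → up 128.5200 (V=1.8763), down 109.4800 (V=6.7012). Price 3.9478; hedge Δ=-0.2534, bond B=34.1034.
Each (Δ,B) replicates both successor values, so the strategy is self-financing and V0 is arbitrage-free.

(0,0): Delta=-0.2534 Bond=34.1034
(1,0): Delta=-0.3179 Bond=41.5094
(1,1): Delta=-0.2107 Bond=28.9494
(2,0): Delta=0.0000 Bond=9.9010
(2,1): Delta=-0.5286 Bond=66.8317
(2,2): Delta=0.0000 Bond=0.0000
V0=3.9478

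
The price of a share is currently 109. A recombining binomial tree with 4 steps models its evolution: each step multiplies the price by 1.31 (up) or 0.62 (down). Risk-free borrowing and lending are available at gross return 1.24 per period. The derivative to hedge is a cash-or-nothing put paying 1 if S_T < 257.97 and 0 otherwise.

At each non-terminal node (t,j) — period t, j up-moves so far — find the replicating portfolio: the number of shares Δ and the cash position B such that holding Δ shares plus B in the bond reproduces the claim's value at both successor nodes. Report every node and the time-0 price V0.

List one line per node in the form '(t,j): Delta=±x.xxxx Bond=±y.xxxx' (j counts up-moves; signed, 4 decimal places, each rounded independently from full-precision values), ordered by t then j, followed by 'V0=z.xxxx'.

Risk-neutral probability p* = (R−d)/(u−d) = (1.24−0.62)/(1.31−0.62) = 0.8986.
Payoff layer (t=4): V(4,0)=1.0000, V(4,1)=1.0000, V(4,2)=1.0000, V(4,3)=1.0000, V(4,4)=0.0000
Node (3,0) S=25.9778: V=(p*·1.0000+(1−p*)·1.0000)/1.24=0.8065; Δ=(1.0000−1.0000)/(34.0309−16.1062)=0.0000; B=V−Δ·S=0.8065
Node (3,1) S=54.8885: V=(p*·1.0000+(1−p*)·1.0000)/1.24=0.8065; Δ=(1.0000−1.0000)/(71.9039−34.0309)=0.0000; B=V−Δ·S=0.8065
Node (3,2) S=115.9740: V=(p*·1.0000+(1−p*)·1.0000)/1.24=0.8065; Δ=(1.0000−1.0000)/(151.9260−71.9039)=0.0000; B=V−Δ·S=0.8065
Node (3,3) S=245.0419: V=(p*·0.0000+(1−p*)·1.0000)/1.24=0.0818; Δ=(0.0000−1.0000)/(321.0049−151.9260)=-0.0059; B=V−Δ·S=1.5311
Node (2,0) S=41.8996: V=(p*·0.8065+(1−p*)·0.8065)/1.24=0.6504; Δ=(0.8065−0.8065)/(54.8885−25.9778)=0.0000; B=V−Δ·S=0.6504
Node (2,1) S=88.5298: V=(p*·0.8065+(1−p*)·0.8065)/1.24=0.6504; Δ=(0.8065−0.8065)/(115.9740−54.8885)=0.0000; B=V−Δ·S=0.6504
Node (2,2) S=187.0549: V=(p*·0.0818+(1−p*)·0.8065)/1.24=0.1253; Δ=(0.0818−0.8065)/(245.0419−115.9740)=-0.0056; B=V−Δ·S=1.1755
Node (1,0) S=67.5800: V=(p*·0.6504+(1−p*)·0.6504)/1.24=0.5245; Δ=(0.6504−0.6504)/(88.5298−41.8996)=0.0000; B=V−Δ·S=0.5245
Node (1,1) S=142.7900: V=(p*·0.1253+(1−p*)·0.6504)/1.24=0.1440; Δ=(0.1253−0.6504)/(187.0549−88.5298)=-0.0053; B=V−Δ·S=0.9050
Node (0,0) S=109.0000: V=(p*·0.1440+(1−p*)·0.5245)/1.24=0.1472; Δ=(0.1440−0.5245)/(142.7900−67.5800)=-0.0051; B=V−Δ·S=0.6987
The time-0 hedge costs 0.1472, which is the no-arbitrage price.

(0,0): Delta=-0.0051 Bond=0.6987
(1,0): Delta=0.0000 Bond=0.5245
(1,1): Delta=-0.0053 Bond=0.9050
(2,0): Delta=0.0000 Bond=0.6504
(2,1): Delta=0.0000 Bond=0.6504
(2,2): Delta=-0.0056 Bond=1.1755
(3,0): Delta=0.0000 Bond=0.8065
(3,1): Delta=0.0000 Bond=0.8065
(3,2): Delta=0.0000 Bond=0.8065
(3,3): Delta=-0.0059 Bond=1.5311
V0=0.1472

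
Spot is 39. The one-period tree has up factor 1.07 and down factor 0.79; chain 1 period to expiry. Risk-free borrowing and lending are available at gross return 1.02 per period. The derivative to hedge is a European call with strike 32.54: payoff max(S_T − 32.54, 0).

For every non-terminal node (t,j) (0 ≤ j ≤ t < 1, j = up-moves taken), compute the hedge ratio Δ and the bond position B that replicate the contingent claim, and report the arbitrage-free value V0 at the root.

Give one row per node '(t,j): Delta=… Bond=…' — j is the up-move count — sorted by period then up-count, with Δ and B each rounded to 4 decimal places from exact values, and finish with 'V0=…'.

(0,0): Delta=0.8416 Bond=-25.4205
V0=7.4009

Risk-neutral probability p* = (R−d)/(u−d) = (1.02−0.79)/(1.07−0.79) = 0.8214.
Terminal values V(1,·): V(1,0)=0.0000, V(1,1)=9.1900
Node (0,0) S=39.0000: V=(p*·9.1900+(1−p*)·0.0000)/1.02=7.4009; Δ=(9.1900−0.0000)/(41.7300−30.8100)=0.8416; B=V−Δ·S=-25.4205
Check: Δ(0,0)·S0 + B(0,0) = 7.4009 = V0.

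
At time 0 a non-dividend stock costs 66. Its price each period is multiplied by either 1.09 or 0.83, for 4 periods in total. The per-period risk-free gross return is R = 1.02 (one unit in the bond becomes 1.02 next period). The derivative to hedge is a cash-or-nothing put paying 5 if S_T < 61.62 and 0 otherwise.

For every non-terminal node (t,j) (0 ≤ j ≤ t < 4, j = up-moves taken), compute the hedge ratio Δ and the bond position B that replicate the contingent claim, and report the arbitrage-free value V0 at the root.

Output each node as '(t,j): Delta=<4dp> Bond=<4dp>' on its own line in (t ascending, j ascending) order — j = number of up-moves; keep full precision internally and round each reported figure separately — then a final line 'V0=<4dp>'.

No-arbitrage ⇒ martingale measure with p* = (R−d)/(u−d) = 0.7308.
At expiry t=4: V(4,0)=5.0000, V(4,1)=5.0000, V(4,2)=5.0000, V(4,3)=0.0000, V(4,4)=0.0000
(3,0): S=37.7379. Δ = (V_up−V_dn)/(S_up−S_dn) = (5.0000−5.0000)/(41.1344−31.3225) = 0.0000. V = [p*·5.0000 + (1−p*)·5.0000]/1.02 = 4.9020. B = V − Δ·S = 4.9020.
(3,1): S=49.5595. Δ = (V_up−V_dn)/(S_up−S_dn) = (5.0000−5.0000)/(54.0198−41.1344) = 0.0000. V = [p*·5.0000 + (1−p*)·5.0000]/1.02 = 4.9020. B = V − Δ·S = 4.9020.
(3,2): S=65.0841. Δ = (V_up−V_dn)/(S_up−S_dn) = (0.0000−5.0000)/(70.9417−54.0198) = -0.2955. V = [p*·0.0000 + (1−p*)·5.0000]/1.02 = 1.3198. B = V − Δ·S = 20.5505.
(3,3): S=85.4719. Δ = (V_up−V_dn)/(S_up−S_dn) = (0.0000−0.0000)/(93.1644−70.9417) = 0.0000. V = [p*·0.0000 + (1−p*)·0.0000]/1.02 = 0.0000. B = V − Δ·S = 0.0000.
(2,0): S=45.4674. Δ = (V_up−V_dn)/(S_up−S_dn) = (4.9020−4.9020)/(49.5595−37.7379) = 0.0000. V = [p*·4.9020 + (1−p*)·4.9020]/1.02 = 4.8058. B = V − Δ·S = 4.8058.
(2,1): S=59.7102. Δ = (V_up−V_dn)/(S_up−S_dn) = (1.3198−4.9020)/(65.0841−49.5595) = -0.2307. V = [p*·1.3198 + (1−p*)·4.9020]/1.02 = 2.2394. B = V − Δ·S = 16.0171.
(2,2): S=78.4146. Δ = (V_up−V_dn)/(S_up−S_dn) = (0.0000−1.3198)/(85.4719−65.0841) = -0.0647. V = [p*·0.0000 + (1−p*)·1.3198]/1.02 = 0.3484. B = V − Δ·S = 5.4243.
(1,0): S=54.7800. Δ = (V_up−V_dn)/(S_up−S_dn) = (2.2394−4.8058)/(59.7102−45.4674) = -0.1802. V = [p*·2.2394 + (1−p*)·4.8058]/1.02 = 2.8729. B = V − Δ·S = 12.7438.
(1,1): S=71.9400. Δ = (V_up−V_dn)/(S_up−S_dn) = (0.3484−2.2394)/(78.4146−59.7102) = -0.1011. V = [p*·0.3484 + (1−p*)·2.2394]/1.02 = 0.8407. B = V − Δ·S = 8.1140.
(0,0): S=66.0000. Δ = (V_up−V_dn)/(S_up−S_dn) = (0.8407−2.8729)/(71.9400−54.7800) = -0.1184. V = [p*·0.8407 + (1−p*)·2.8729]/1.02 = 1.3606. B = V − Δ·S = 9.1769.
Root portfolio cost Δ·66+B reproduces V0=1.3606.

(0,0): Delta=-0.1184 Bond=9.1769
(1,0): Delta=-0.1802 Bond=12.7438
(1,1): Delta=-0.1011 Bond=8.1140
(2,0): Delta=0.0000 Bond=4.8058
(2,1): Delta=-0.2307 Bond=16.0171
(2,2): Delta=-0.0647 Bond=5.4243
(3,0): Delta=0.0000 Bond=4.9020
(3,1): Delta=0.0000 Bond=4.9020
(3,2): Delta=-0.2955 Bond=20.5505
(3,3): Delta=0.0000 Bond=0.0000
V0=1.3606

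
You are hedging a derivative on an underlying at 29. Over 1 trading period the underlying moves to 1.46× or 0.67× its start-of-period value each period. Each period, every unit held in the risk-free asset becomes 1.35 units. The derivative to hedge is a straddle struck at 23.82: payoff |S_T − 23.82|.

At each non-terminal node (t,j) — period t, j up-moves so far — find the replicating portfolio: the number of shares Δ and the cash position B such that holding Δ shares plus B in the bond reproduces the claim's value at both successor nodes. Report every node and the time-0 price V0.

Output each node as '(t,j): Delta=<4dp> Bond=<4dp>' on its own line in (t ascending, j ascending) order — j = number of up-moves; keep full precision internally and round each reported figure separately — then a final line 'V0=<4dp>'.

Risk-neutral probability p* = (R−d)/(u−d) = (1.35−0.67)/(1.46−0.67) = 0.8608.
Terminal values V(1,·): V(1,0)=4.3900, V(1,1)=18.5200
  t=0,j=0: stock 29.0000 → up 42.3400 (V=18.5200), down 19.4300 (V=4.3900). Price 12.2611; hedge Δ=0.6168, bond B=-5.6249.
Self-financing check: at every node Δ·S+B equals the discounted successor values.

(0,0): Delta=0.6168 Bond=-5.6249
V0=12.2611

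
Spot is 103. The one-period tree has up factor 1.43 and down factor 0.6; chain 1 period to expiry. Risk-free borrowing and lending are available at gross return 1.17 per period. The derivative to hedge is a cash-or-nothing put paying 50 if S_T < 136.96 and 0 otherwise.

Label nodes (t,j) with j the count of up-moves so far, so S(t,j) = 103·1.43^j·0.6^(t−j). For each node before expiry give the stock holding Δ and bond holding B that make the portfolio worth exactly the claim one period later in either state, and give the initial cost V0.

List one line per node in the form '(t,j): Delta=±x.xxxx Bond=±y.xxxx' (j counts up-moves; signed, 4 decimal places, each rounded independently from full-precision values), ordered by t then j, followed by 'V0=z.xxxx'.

No-arbitrage ⇒ martingale measure with p* = (R−d)/(u−d) = 0.6867.
Payoff layer (t=1): V(1,0)=50.0000, V(1,1)=0.0000
Node (0,0) S=103.0000: V=(p*·0.0000+(1−p*)·50.0000)/1.17=13.3869; Δ=(0.0000−50.0000)/(147.2900−61.8000)=-0.5849; B=V−Δ·S=73.6278
Root portfolio cost Δ·103+B reproduces V0=13.3869.

(0,0): Delta=-0.5849 Bond=73.6278
V0=13.3869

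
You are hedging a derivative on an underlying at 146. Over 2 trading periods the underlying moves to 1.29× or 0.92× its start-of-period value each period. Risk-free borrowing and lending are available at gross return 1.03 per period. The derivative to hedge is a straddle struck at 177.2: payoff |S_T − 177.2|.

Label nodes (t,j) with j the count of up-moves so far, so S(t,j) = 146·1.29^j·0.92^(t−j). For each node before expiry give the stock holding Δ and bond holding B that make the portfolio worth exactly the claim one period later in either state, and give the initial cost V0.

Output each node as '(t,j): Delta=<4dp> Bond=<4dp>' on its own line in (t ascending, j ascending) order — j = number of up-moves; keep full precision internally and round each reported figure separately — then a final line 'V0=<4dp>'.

(0,0): Delta=-0.2973 Bond=75.3880
(1,0): Delta=-1.0000 Bond=172.0388
(1,1): Delta=0.8873 Bond=-145.4522
V0=31.9850

Risk-neutral probability p* = (R−d)/(u−d) = (1.03−0.92)/(1.29−0.92) = 0.2973.
Terminal payoffs: V(2,0)=53.6256, V(2,1)=3.9272, V(2,2)=65.7586
Node (1,0) S=134.3200: V=(p*·3.9272+(1−p*)·53.6256)/1.03=37.7188; Δ=(3.9272−53.6256)/(173.2728−123.5744)=-1.0000; B=V−Δ·S=172.0388
Node (1,1) S=188.3400: V=(p*·65.7586+(1−p*)·3.9272)/1.03=21.6597; Δ=(65.7586−3.9272)/(242.9586−173.2728)=0.8873; B=V−Δ·S=-145.4522
Node (0,0) S=146.0000: V=(p*·21.6597+(1−p*)·37.7188)/1.03=31.9850; Δ=(21.6597−37.7188)/(188.3400−134.3200)=-0.2973; B=V−Δ·S=75.3880
Root portfolio cost Δ·146+B reproduces V0=31.9850.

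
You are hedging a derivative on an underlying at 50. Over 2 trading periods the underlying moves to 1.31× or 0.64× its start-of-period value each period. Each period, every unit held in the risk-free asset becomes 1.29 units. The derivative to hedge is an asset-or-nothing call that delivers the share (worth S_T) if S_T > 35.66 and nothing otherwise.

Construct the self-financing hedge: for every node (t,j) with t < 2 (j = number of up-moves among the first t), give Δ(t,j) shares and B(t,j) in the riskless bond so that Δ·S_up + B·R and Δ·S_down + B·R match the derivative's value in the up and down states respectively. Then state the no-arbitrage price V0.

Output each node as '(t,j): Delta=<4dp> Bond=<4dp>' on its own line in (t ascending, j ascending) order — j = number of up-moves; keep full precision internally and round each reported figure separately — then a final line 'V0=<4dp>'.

Risk-neutral probability p* = (R−d)/(u−d) = (1.29−0.64)/(1.31−0.64) = 0.9701.
Terminal values V(2,·): V(2,0)=0.0000, V(2,1)=41.9200, V(2,2)=85.8050
  t=1,j=0: stock 32.0000 → up 41.9200 (V=41.9200), down 20.4800 (V=0.0000). Price 31.5261; hedge Δ=1.9552, bond B=-31.0411.
  t=1,j=1: stock 65.5000 → up 85.8050 (V=85.8050), down 41.9200 (V=41.9200). Price 65.5000; hedge Δ=1.0000, bond B=0.0000.
  t=0,j=0: stock 50.0000 → up 65.5000 (V=65.5000), down 32.0000 (V=31.5261). Price 49.9890; hedge Δ=1.0141, bond B=-0.7183.
Self-financing check: at every node Δ·S+B equals the discounted successor values.

(0,0): Delta=1.0141 Bond=-0.7183
(1,0): Delta=1.9552 Bond=-31.0411
(1,1): Delta=1.0000 Bond=0.0000
V0=49.9890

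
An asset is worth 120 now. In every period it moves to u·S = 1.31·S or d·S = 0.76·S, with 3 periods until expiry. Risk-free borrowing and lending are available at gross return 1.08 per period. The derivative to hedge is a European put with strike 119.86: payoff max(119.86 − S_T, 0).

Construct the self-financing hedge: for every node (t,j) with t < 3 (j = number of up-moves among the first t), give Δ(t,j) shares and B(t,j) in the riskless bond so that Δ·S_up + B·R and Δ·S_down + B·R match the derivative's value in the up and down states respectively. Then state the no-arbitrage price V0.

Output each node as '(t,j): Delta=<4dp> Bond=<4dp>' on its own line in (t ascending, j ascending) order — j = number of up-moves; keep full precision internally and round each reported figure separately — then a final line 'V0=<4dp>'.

(0,0): Delta=-0.2703 Bond=43.3776
(1,0): Delta=-0.6064 Bond=77.5000
(1,1): Delta=-0.1301 Bond=24.8165
(2,0): Delta=-1.0000 Bond=110.9815
(2,1): Delta=-0.4423 Bond=64.0914
(2,2): Delta=0.0000 Bond=0.0000
V0=10.9419

The replicating-portfolio and risk-neutral prices coincide; use p* = (1.08−0.76)/(1.31−0.76) = 0.5818 for the latter.
Terminal payoffs: V(3,0)=67.1829, V(3,1)=29.0613, V(3,2)=0.0000, V(3,3)=0.0000
(2,0): S=69.3120. Δ = (V_up−V_dn)/(S_up−S_dn) = (29.0613−67.1829)/(90.7987−52.6771) = -1.0000. V = [p*·29.0613 + (1−p*)·67.1829]/1.08 = 41.6695. B = V − Δ·S = 110.9815.
(2,1): S=119.4720. Δ = (V_up−V_dn)/(S_up−S_dn) = (0.0000−29.0613)/(156.5083−90.7987) = -0.4423. V = [p*·0.0000 + (1−p*)·29.0613]/1.08 = 11.2527. B = V − Δ·S = 64.0914.
(2,2): S=205.9320. Δ = (V_up−V_dn)/(S_up−S_dn) = (0.0000−0.0000)/(269.7709−156.5083) = 0.0000. V = [p*·0.0000 + (1−p*)·0.0000]/1.08 = 0.0000. B = V − Δ·S = 0.0000.
(1,0): S=91.2000. Δ = (V_up−V_dn)/(S_up−S_dn) = (11.2527−41.6695)/(119.4720−69.3120) = -0.6064. V = [p*·11.2527 + (1−p*)·41.6695]/1.08 = 22.1967. B = V − Δ·S = 77.5000.
(1,1): S=157.2000. Δ = (V_up−V_dn)/(S_up−S_dn) = (0.0000−11.2527)/(205.9320−119.4720) = -0.1301. V = [p*·0.0000 + (1−p*)·11.2527]/1.08 = 4.3571. B = V − Δ·S = 24.8165.
(0,0): S=120.0000. Δ = (V_up−V_dn)/(S_up−S_dn) = (4.3571−22.1967)/(157.2000−91.2000) = -0.2703. V = [p*·4.3571 + (1−p*)·22.1967]/1.08 = 10.9419. B = V − Δ·S = 43.3776.
Self-financing check: at every node Δ·S+B equals the discounted successor values.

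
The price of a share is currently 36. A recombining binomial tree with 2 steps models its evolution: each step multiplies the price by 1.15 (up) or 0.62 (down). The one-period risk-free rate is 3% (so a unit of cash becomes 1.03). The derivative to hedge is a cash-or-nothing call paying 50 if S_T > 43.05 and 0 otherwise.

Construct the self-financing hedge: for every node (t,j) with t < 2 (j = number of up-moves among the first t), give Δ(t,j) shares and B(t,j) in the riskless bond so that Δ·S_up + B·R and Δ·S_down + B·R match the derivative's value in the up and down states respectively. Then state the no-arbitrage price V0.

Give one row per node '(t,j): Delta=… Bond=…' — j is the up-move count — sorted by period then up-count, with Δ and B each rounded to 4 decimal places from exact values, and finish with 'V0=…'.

Under the risk-neutral measure, an up-move has probability p* = (R−d)/(u−d) = 0.7736 and values discount at R = 1.03.
Payoff layer (t=2): V(2,0)=0.0000, V(2,1)=0.0000, V(2,2)=50.0000
Node (1,0) S=22.3200: V=(p*·0.0000+(1−p*)·0.0000)/1.03=0.0000; Δ=(0.0000−0.0000)/(25.6680−13.8384)=0.0000; B=V−Δ·S=0.0000
Node (1,1) S=41.4000: V=(p*·50.0000+(1−p*)·0.0000)/1.03=37.5527; Δ=(50.0000−0.0000)/(47.6100−25.6680)=2.2787; B=V−Δ·S=-56.7870
Node (0,0) S=36.0000: V=(p*·37.5527+(1−p*)·0.0000)/1.03=28.2041; Δ=(37.5527−0.0000)/(41.4000−22.3200)=1.9682; B=V−Δ·S=-42.6500
Root portfolio cost Δ·36+B reproduces V0=28.2041.

(0,0): Delta=1.9682 Bond=-42.6500
(1,0): Delta=0.0000 Bond=0.0000
(1,1): Delta=2.2787 Bond=-56.7870
V0=28.2041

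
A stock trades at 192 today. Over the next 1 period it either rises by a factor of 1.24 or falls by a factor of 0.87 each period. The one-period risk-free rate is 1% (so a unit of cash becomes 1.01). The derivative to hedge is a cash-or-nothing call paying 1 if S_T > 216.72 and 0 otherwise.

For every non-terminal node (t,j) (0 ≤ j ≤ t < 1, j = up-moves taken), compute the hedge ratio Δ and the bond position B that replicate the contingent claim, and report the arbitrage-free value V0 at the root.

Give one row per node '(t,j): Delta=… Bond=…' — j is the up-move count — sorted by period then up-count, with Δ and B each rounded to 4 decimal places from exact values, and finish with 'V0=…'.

(0,0): Delta=0.0141 Bond=-2.3281
V0=0.3746

No-arbitrage ⇒ martingale measure with p* = (R−d)/(u−d) = 0.3784.
Terminal payoffs: V(1,0)=0.0000, V(1,1)=1.0000
Node (0,0) S=192.0000: V=(p*·1.0000+(1−p*)·0.0000)/1.01=0.3746; Δ=(1.0000−0.0000)/(238.0800−167.0400)=0.0141; B=V−Δ·S=-2.3281
Self-financing check: at every node Δ·S+B equals the discounted successor values.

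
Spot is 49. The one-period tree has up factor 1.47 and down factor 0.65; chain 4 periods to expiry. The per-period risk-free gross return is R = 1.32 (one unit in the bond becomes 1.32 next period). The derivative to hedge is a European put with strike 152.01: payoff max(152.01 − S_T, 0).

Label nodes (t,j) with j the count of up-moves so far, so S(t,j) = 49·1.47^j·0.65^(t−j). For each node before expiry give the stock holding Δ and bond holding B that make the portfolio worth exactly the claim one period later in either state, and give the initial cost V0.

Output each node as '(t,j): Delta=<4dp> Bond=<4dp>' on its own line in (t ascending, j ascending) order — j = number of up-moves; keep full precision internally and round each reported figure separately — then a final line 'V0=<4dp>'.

Under the risk-neutral measure, an up-move has probability p* = (R−d)/(u−d) = 0.8171 and values discount at R = 1.32.
At expiry t=4: V(4,0)=143.2632, V(4,1)=132.2288, V(4,2)=107.2740, V(4,3)=50.8377, V(4,4)=0.0000
(3,0): S=13.4566. Δ = (V_up−V_dn)/(S_up−S_dn) = (132.2288−143.2632)/(19.7812−8.7468) = -1.0000. V = [p*·132.2288 + (1−p*)·143.2632]/1.32 = 101.7025. B = V − Δ·S = 115.1591.
(3,1): S=30.4327. Δ = (V_up−V_dn)/(S_up−S_dn) = (107.2740−132.2288)/(44.7360−19.7812) = -1.0000. V = [p*·107.2740 + (1−p*)·132.2288]/1.32 = 84.7264. B = V − Δ·S = 115.1591.
(3,2): S=68.8247. Δ = (V_up−V_dn)/(S_up−S_dn) = (50.8377−107.2740)/(101.1723−44.7360) = -1.0000. V = [p*·50.8377 + (1−p*)·107.2740]/1.32 = 46.3344. B = V − Δ·S = 115.1591.
(3,3): S=155.6496. Δ = (V_up−V_dn)/(S_up−S_dn) = (0.0000−50.8377)/(228.8050−101.1723) = -0.3983. V = [p*·0.0000 + (1−p*)·50.8377]/1.32 = 7.0451. B = V − Δ·S = 69.0424.
(2,0): S=20.7025. Δ = (V_up−V_dn)/(S_up−S_dn) = (84.7264−101.7025)/(30.4327−13.4566) = -1.0000. V = [p*·84.7264 + (1−p*)·101.7025]/1.32 = 66.5392. B = V − Δ·S = 87.2417.
(2,1): S=46.8195. Δ = (V_up−V_dn)/(S_up−S_dn) = (46.3344−84.7264)/(68.8247−30.4327) = -1.0000. V = [p*·46.3344 + (1−p*)·84.7264]/1.32 = 40.4222. B = V − Δ·S = 87.2417.
(2,2): S=105.8841. Δ = (V_up−V_dn)/(S_up−S_dn) = (7.0451−46.3344)/(155.6496−68.8247) = -0.4525. V = [p*·7.0451 + (1−p*)·46.3344]/1.32 = 10.7820. B = V − Δ·S = 58.6957.
(1,0): S=31.8500. Δ = (V_up−V_dn)/(S_up−S_dn) = (40.4222−66.5392)/(46.8195−20.7025) = -1.0000. V = [p*·40.4222 + (1−p*)·66.5392]/1.32 = 34.2422. B = V − Δ·S = 66.0922.
(1,1): S=72.0300. Δ = (V_up−V_dn)/(S_up−S_dn) = (10.7820−40.4222)/(105.8841−46.8195) = -0.5018. V = [p*·10.7820 + (1−p*)·40.4222]/1.32 = 12.2757. B = V − Δ·S = 48.4224.
(0,0): S=49.0000. Δ = (V_up−V_dn)/(S_up−S_dn) = (12.2757−34.2422)/(72.0300−31.8500) = -0.5467. V = [p*·12.2757 + (1−p*)·34.2422]/1.32 = 12.3439. B = V − Δ·S = 39.1323.
The time-0 hedge costs 12.3439, which is the no-arbitrage price.

(0,0): Delta=-0.5467 Bond=39.1323
(1,0): Delta=-1.0000 Bond=66.0922
(1,1): Delta=-0.5018 Bond=48.4224
(2,0): Delta=-1.0000 Bond=87.2417
(2,1): Delta=-1.0000 Bond=87.2417
(2,2): Delta=-0.4525 Bond=58.6957
(3,0): Delta=-1.0000 Bond=115.1591
(3,1): Delta=-1.0000 Bond=115.1591
(3,2): Delta=-1.0000 Bond=115.1591
(3,3): Delta=-0.3983 Bond=69.0424
V0=12.3439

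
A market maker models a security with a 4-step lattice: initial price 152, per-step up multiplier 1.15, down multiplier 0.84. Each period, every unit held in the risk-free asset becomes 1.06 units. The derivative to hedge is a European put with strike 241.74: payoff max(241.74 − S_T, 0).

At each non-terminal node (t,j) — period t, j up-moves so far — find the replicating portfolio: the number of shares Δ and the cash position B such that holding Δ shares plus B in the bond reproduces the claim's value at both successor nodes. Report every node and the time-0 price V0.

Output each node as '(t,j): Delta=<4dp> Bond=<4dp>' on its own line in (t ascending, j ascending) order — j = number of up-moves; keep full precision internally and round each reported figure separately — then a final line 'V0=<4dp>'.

Under the risk-neutral measure, an up-move has probability p* = (R−d)/(u−d) = 0.7097 and values discount at R = 1.06.
At expiry t=4: V(4,0)=166.0636, V(4,1)=138.1353, V(4,2)=99.9003, V(4,3)=47.5547, V(4,4)=0.0000
  t=3,j=0: stock 90.0910 → up 103.6047 (V=138.1353), down 75.6764 (V=166.0636). Price 137.9656; hedge Δ=-1.0000, bond B=228.0566.
  t=3,j=1: stock 123.3389 → up 141.8397 (V=99.9003), down 103.6047 (V=138.1353). Price 104.7177; hedge Δ=-1.0000, bond B=228.0566.
  t=3,j=2: stock 168.8568 → up 194.1853 (V=47.5547), down 141.8397 (V=99.9003). Price 59.1998; hedge Δ=-1.0000, bond B=228.0566.
  t=3,j=3: stock 231.1730 → up 265.8489 (V=0.0000), down 194.1853 (V=47.5547). Price 13.0247; hedge Δ=-0.6636, bond B=166.4269.
  t=2,j=0: stock 107.2512 → up 123.3389 (V=104.7177), down 90.0910 (V=137.9656). Price 107.8965; hedge Δ=-1.0000, bond B=215.1477.
  t=2,j=1: stock 146.8320 → up 168.8568 (V=59.1998), down 123.3389 (V=104.7177). Price 68.3157; hedge Δ=-1.0000, bond B=215.1477.
  t=2,j=2: stock 201.0200 → up 231.1730 (V=13.0247), down 168.8568 (V=59.1998). Price 24.9343; hedge Δ=-0.7410, bond B=173.8862.
  t=1,j=0: stock 127.6800 → up 146.8320 (V=68.3157), down 107.2512 (V=107.8965). Price 75.2896; hedge Δ=-1.0000, bond B=202.9696.
  t=1,j=1: stock 174.8000 → up 201.0200 (V=24.9343), down 146.8320 (V=68.3157). Price 35.4047; hedge Δ=-0.8006, bond B=175.3447.
  t=0,j=0: stock 152.0000 → up 174.8000 (V=35.4047), down 127.6800 (V=75.2896). Price 44.3247; hedge Δ=-0.8465, bond B=172.9857.
Each (Δ,B) replicates both successor values, so the strategy is self-financing and V0 is arbitrage-free.

(0,0): Delta=-0.8465 Bond=172.9857
(1,0): Delta=-1.0000 Bond=202.9696
(1,1): Delta=-0.8006 Bond=175.3447
(2,0): Delta=-1.0000 Bond=215.1477
(2,1): Delta=-1.0000 Bond=215.1477
(2,2): Delta=-0.7410 Bond=173.8862
(3,0): Delta=-1.0000 Bond=228.0566
(3,1): Delta=-1.0000 Bond=228.0566
(3,2): Delta=-1.0000 Bond=228.0566
(3,3): Delta=-0.6636 Bond=166.4269
V0=44.3247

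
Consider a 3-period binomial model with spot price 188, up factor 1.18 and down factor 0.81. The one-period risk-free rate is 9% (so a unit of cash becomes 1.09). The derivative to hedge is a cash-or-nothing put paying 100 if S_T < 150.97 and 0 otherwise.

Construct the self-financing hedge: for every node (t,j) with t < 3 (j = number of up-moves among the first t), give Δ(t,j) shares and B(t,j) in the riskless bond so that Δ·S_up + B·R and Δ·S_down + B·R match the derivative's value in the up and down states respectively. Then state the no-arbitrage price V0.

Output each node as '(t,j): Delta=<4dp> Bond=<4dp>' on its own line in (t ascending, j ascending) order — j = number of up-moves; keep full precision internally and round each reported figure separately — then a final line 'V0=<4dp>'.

(0,0): Delta=-0.4455 Bond=95.2313
(1,0): Delta=-1.2322 Bond=223.6078
(1,1): Delta=-0.2719 Bond=65.2932
(2,0): Delta=0.0000 Bond=91.7431
(2,1): Delta=-1.5041 Bond=292.5862
(2,2): Delta=0.0000 Bond=0.0000
V0=11.4837

Under the risk-neutral measure, an up-move has probability p* = (R−d)/(u−d) = 0.7568 and values discount at R = 1.09.
At expiry t=3: V(3,0)=100.0000, V(3,1)=100.0000, V(3,2)=0.0000, V(3,3)=0.0000
(2,0): S=123.3468. Δ = (V_up−V_dn)/(S_up−S_dn) = (100.0000−100.0000)/(145.5492−99.9109) = 0.0000. V = [p*·100.0000 + (1−p*)·100.0000]/1.09 = 91.7431. B = V − Δ·S = 91.7431.
(2,1): S=179.6904. Δ = (V_up−V_dn)/(S_up−S_dn) = (0.0000−100.0000)/(212.0347−145.5492) = -1.5041. V = [p*·0.0000 + (1−p*)·100.0000]/1.09 = 22.3159. B = V − Δ·S = 292.5862.
(2,2): S=261.7712. Δ = (V_up−V_dn)/(S_up−S_dn) = (0.0000−0.0000)/(308.8900−212.0347) = 0.0000. V = [p*·0.0000 + (1−p*)·0.0000]/1.09 = 0.0000. B = V − Δ·S = 0.0000.
(1,0): S=152.2800. Δ = (V_up−V_dn)/(S_up−S_dn) = (22.3159−91.7431)/(179.6904−123.3468) = -1.2322. V = [p*·22.3159 + (1−p*)·91.7431]/1.09 = 35.9666. B = V − Δ·S = 223.6078.
(1,1): S=221.8400. Δ = (V_up−V_dn)/(S_up−S_dn) = (0.0000−22.3159)/(261.7712−179.6904) = -0.2719. V = [p*·0.0000 + (1−p*)·22.3159]/1.09 = 4.9800. B = V − Δ·S = 65.2932.
(0,0): S=188.0000. Δ = (V_up−V_dn)/(S_up−S_dn) = (4.9800−35.9666)/(221.8400−152.2800) = -0.4455. V = [p*·4.9800 + (1−p*)·35.9666]/1.09 = 11.4837. B = V − Δ·S = 95.2313.
Each (Δ,B) replicates both successor values, so the strategy is self-financing and V0 is arbitrage-free.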